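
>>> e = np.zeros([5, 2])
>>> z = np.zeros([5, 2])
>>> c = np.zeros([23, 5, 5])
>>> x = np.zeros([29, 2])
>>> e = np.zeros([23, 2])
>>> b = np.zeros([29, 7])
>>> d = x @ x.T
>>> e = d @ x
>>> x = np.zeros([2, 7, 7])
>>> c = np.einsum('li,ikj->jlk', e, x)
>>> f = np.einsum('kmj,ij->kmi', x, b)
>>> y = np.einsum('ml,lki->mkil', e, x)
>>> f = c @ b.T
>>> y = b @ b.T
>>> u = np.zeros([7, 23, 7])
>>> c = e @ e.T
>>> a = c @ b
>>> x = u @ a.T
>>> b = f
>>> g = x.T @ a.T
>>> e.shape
(29, 2)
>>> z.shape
(5, 2)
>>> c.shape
(29, 29)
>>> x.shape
(7, 23, 29)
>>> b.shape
(7, 29, 29)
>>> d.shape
(29, 29)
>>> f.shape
(7, 29, 29)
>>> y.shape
(29, 29)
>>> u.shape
(7, 23, 7)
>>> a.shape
(29, 7)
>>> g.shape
(29, 23, 29)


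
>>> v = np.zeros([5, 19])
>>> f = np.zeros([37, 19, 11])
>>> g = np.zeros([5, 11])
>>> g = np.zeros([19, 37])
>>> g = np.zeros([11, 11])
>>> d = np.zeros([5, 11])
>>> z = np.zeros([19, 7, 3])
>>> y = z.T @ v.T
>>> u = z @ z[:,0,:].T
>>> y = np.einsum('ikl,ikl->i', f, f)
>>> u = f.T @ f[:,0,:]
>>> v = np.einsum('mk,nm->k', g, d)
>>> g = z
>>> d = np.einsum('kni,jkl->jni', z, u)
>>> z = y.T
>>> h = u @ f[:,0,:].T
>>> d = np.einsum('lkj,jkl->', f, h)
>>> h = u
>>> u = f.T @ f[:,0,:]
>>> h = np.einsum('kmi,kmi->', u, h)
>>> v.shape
(11,)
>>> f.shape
(37, 19, 11)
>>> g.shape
(19, 7, 3)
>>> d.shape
()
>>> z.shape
(37,)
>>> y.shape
(37,)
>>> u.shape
(11, 19, 11)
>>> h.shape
()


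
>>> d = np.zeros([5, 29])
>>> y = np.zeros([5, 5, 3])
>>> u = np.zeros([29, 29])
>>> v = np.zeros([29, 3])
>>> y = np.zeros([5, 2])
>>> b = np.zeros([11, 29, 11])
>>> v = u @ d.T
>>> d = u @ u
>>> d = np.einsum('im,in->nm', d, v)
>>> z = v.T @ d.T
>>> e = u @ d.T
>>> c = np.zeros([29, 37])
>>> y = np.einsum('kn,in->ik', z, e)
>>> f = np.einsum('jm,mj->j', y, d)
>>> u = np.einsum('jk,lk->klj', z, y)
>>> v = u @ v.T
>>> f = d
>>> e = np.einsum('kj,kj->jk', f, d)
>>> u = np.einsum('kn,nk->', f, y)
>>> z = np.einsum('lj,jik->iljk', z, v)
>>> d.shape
(5, 29)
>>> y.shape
(29, 5)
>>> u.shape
()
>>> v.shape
(5, 29, 29)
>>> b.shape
(11, 29, 11)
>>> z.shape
(29, 5, 5, 29)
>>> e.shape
(29, 5)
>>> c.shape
(29, 37)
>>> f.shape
(5, 29)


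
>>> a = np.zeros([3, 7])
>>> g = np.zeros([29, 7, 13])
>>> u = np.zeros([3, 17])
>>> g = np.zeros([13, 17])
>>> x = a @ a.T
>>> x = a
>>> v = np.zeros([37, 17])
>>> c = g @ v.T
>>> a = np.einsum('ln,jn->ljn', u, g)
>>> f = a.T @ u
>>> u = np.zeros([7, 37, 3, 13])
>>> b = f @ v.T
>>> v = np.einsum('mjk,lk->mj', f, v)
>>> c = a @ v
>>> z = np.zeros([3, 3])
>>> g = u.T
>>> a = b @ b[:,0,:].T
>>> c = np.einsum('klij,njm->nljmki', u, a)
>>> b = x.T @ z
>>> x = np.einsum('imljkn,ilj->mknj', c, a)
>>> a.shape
(17, 13, 17)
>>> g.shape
(13, 3, 37, 7)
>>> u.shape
(7, 37, 3, 13)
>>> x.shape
(37, 7, 3, 17)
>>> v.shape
(17, 13)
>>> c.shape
(17, 37, 13, 17, 7, 3)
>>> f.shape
(17, 13, 17)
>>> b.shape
(7, 3)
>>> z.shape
(3, 3)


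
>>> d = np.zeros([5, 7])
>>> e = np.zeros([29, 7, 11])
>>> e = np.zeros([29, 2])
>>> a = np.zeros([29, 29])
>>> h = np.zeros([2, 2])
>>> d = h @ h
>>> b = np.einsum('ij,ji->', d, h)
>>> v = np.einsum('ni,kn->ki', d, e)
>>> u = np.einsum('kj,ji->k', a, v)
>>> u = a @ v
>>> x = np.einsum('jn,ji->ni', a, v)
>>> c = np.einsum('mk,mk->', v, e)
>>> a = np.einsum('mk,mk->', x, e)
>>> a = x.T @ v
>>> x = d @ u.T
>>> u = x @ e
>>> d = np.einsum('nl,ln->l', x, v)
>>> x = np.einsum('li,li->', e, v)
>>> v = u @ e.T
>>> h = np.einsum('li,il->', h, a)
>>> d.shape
(29,)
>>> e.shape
(29, 2)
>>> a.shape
(2, 2)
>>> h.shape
()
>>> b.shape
()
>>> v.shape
(2, 29)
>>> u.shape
(2, 2)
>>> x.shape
()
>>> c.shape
()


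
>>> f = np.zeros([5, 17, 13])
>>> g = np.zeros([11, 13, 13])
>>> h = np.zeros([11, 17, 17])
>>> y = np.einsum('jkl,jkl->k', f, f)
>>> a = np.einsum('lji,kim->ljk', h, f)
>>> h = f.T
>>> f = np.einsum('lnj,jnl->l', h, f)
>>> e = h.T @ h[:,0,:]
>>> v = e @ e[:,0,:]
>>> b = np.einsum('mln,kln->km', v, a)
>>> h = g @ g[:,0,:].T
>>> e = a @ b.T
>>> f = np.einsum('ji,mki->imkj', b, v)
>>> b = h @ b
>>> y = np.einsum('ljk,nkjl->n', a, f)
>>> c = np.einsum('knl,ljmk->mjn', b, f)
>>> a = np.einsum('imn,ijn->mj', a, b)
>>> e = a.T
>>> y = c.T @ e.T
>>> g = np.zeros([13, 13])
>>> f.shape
(5, 5, 17, 11)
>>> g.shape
(13, 13)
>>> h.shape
(11, 13, 11)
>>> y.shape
(13, 5, 13)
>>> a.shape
(17, 13)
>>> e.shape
(13, 17)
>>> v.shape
(5, 17, 5)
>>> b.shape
(11, 13, 5)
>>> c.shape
(17, 5, 13)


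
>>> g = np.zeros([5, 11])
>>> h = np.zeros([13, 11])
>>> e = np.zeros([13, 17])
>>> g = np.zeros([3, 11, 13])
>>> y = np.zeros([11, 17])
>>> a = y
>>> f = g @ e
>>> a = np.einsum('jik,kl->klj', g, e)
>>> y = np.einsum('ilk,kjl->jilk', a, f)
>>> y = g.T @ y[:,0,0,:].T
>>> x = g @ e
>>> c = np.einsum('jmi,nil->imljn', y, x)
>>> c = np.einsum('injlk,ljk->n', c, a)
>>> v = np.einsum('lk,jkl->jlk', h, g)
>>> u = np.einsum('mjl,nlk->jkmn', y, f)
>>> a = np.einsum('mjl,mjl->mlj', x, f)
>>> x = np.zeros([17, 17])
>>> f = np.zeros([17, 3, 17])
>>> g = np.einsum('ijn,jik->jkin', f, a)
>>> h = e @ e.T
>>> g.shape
(3, 11, 17, 17)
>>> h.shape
(13, 13)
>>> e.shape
(13, 17)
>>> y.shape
(13, 11, 11)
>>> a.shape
(3, 17, 11)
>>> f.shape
(17, 3, 17)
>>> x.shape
(17, 17)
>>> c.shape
(11,)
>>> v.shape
(3, 13, 11)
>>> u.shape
(11, 17, 13, 3)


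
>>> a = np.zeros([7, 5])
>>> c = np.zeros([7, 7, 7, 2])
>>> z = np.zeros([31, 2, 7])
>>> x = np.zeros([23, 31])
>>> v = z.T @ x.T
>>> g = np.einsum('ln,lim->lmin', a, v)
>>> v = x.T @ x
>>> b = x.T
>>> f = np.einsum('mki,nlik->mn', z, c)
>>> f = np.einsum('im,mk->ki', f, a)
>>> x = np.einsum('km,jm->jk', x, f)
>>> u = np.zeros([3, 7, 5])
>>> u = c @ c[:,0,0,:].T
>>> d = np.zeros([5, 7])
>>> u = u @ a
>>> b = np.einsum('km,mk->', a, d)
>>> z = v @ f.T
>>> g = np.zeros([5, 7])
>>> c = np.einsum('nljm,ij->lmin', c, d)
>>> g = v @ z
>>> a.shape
(7, 5)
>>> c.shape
(7, 2, 5, 7)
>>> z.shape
(31, 5)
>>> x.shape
(5, 23)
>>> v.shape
(31, 31)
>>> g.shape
(31, 5)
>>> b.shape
()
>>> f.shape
(5, 31)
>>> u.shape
(7, 7, 7, 5)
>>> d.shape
(5, 7)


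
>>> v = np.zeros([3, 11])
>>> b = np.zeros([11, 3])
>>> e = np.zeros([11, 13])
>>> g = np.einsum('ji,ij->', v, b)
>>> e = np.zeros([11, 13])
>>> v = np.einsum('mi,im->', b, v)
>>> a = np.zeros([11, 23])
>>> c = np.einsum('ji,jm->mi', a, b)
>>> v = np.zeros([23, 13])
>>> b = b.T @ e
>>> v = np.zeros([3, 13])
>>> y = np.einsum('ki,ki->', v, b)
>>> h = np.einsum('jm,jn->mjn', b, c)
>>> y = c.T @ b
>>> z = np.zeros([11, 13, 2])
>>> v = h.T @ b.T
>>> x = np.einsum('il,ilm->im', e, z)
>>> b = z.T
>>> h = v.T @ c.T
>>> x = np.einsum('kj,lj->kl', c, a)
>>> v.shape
(23, 3, 3)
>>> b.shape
(2, 13, 11)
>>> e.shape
(11, 13)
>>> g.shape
()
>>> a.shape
(11, 23)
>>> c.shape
(3, 23)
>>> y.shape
(23, 13)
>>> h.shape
(3, 3, 3)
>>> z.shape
(11, 13, 2)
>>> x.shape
(3, 11)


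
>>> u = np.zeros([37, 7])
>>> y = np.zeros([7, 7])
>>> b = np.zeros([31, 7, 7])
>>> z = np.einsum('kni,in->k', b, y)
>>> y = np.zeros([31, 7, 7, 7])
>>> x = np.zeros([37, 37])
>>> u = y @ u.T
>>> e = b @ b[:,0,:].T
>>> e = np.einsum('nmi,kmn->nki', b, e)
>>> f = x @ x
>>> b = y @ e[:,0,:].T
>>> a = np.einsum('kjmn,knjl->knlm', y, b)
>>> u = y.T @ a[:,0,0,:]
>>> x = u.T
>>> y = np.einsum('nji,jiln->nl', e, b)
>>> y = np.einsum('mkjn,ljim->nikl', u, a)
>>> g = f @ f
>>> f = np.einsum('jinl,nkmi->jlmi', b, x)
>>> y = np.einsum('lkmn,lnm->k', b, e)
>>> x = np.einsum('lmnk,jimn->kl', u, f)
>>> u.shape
(7, 7, 7, 7)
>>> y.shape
(7,)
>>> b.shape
(31, 7, 7, 31)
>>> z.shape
(31,)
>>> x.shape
(7, 7)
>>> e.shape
(31, 31, 7)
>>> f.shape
(31, 31, 7, 7)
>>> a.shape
(31, 7, 31, 7)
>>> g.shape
(37, 37)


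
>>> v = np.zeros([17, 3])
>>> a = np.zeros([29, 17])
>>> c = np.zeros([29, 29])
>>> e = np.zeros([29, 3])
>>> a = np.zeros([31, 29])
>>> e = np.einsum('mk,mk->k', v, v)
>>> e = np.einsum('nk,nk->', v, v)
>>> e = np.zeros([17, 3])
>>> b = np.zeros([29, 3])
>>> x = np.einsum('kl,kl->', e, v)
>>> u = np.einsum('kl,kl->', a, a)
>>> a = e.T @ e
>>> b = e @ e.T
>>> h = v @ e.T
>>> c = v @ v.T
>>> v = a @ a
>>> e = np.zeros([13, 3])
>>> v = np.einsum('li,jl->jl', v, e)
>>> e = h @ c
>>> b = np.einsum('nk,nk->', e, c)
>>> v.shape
(13, 3)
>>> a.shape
(3, 3)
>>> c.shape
(17, 17)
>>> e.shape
(17, 17)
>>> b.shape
()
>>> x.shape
()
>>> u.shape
()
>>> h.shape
(17, 17)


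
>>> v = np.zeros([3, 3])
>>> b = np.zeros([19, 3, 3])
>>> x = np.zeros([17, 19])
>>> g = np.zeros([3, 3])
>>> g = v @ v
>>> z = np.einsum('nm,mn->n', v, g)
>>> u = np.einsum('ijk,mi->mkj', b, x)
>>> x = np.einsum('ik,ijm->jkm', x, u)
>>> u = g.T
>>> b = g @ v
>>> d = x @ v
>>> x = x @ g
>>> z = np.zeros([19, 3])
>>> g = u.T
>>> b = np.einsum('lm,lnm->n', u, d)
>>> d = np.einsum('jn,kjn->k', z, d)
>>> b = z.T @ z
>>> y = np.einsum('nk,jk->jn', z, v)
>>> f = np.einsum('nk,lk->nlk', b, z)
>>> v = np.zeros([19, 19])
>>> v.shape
(19, 19)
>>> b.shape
(3, 3)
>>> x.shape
(3, 19, 3)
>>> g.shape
(3, 3)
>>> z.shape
(19, 3)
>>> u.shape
(3, 3)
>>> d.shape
(3,)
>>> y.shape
(3, 19)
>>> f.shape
(3, 19, 3)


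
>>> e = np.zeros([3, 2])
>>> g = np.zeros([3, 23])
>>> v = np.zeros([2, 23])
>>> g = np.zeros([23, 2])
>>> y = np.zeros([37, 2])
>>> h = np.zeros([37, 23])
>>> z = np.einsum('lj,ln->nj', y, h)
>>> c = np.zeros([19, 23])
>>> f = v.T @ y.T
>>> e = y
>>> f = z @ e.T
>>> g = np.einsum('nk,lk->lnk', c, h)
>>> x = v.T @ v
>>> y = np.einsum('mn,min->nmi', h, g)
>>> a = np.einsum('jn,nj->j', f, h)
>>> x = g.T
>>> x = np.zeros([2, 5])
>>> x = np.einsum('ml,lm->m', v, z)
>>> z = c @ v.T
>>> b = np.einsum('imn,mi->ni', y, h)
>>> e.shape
(37, 2)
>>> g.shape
(37, 19, 23)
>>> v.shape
(2, 23)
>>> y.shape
(23, 37, 19)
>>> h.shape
(37, 23)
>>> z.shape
(19, 2)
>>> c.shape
(19, 23)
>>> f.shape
(23, 37)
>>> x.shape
(2,)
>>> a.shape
(23,)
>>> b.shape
(19, 23)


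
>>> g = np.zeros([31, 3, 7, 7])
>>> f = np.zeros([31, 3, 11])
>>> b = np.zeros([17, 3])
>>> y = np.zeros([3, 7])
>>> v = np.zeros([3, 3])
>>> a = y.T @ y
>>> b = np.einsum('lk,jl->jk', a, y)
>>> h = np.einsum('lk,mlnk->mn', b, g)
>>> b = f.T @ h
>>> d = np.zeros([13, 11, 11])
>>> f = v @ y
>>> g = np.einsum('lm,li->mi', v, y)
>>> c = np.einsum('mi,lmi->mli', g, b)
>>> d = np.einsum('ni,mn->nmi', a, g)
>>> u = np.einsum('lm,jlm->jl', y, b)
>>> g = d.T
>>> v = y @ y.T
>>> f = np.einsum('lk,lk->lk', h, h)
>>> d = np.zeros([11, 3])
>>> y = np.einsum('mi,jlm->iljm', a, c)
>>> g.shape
(7, 3, 7)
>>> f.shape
(31, 7)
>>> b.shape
(11, 3, 7)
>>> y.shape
(7, 11, 3, 7)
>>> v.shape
(3, 3)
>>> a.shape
(7, 7)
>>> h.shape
(31, 7)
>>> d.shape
(11, 3)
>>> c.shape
(3, 11, 7)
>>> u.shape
(11, 3)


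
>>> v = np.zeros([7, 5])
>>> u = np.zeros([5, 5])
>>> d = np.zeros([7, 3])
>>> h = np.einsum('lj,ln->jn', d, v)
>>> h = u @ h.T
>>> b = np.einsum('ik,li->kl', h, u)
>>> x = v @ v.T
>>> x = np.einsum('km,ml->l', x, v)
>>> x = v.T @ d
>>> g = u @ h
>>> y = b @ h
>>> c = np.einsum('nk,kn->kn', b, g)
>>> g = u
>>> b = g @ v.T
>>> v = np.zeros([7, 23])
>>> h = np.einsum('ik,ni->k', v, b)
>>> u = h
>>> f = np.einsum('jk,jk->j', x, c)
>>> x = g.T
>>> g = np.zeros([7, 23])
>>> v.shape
(7, 23)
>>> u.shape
(23,)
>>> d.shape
(7, 3)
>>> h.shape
(23,)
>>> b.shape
(5, 7)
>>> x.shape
(5, 5)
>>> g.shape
(7, 23)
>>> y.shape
(3, 3)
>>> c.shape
(5, 3)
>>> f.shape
(5,)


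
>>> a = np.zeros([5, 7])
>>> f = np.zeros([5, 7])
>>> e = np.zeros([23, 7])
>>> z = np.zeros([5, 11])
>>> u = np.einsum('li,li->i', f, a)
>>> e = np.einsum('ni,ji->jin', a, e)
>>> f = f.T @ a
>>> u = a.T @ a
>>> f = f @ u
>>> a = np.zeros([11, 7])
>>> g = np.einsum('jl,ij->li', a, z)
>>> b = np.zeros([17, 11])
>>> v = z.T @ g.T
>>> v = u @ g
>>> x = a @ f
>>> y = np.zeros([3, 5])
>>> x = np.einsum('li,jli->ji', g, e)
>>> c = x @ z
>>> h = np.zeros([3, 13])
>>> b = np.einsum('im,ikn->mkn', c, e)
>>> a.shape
(11, 7)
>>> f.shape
(7, 7)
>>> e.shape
(23, 7, 5)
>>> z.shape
(5, 11)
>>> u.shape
(7, 7)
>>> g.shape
(7, 5)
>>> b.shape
(11, 7, 5)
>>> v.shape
(7, 5)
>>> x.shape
(23, 5)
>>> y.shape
(3, 5)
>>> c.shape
(23, 11)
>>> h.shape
(3, 13)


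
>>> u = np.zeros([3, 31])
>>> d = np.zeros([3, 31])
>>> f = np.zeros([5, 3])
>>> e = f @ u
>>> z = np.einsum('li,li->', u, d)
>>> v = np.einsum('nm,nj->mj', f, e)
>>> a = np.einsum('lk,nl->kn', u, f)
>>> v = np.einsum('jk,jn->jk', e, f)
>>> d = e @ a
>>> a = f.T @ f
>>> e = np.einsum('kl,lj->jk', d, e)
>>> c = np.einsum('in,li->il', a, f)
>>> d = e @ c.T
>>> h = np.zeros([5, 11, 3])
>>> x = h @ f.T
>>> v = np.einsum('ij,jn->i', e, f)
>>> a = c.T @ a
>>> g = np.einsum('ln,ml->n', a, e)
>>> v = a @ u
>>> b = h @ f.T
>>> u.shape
(3, 31)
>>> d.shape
(31, 3)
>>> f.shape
(5, 3)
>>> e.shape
(31, 5)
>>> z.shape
()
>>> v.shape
(5, 31)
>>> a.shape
(5, 3)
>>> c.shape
(3, 5)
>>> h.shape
(5, 11, 3)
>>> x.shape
(5, 11, 5)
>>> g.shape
(3,)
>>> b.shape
(5, 11, 5)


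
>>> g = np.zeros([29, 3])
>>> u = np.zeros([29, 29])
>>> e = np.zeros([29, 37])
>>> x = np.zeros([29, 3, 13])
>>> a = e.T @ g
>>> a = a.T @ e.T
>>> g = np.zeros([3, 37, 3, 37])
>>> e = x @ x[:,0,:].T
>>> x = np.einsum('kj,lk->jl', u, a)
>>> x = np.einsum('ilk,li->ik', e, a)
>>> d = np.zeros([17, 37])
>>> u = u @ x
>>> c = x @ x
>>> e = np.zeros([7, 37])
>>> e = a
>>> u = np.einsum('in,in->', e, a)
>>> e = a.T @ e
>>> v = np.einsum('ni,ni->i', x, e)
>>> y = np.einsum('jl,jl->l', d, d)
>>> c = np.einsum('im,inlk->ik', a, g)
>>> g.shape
(3, 37, 3, 37)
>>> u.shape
()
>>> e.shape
(29, 29)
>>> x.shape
(29, 29)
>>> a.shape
(3, 29)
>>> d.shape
(17, 37)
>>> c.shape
(3, 37)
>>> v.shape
(29,)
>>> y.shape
(37,)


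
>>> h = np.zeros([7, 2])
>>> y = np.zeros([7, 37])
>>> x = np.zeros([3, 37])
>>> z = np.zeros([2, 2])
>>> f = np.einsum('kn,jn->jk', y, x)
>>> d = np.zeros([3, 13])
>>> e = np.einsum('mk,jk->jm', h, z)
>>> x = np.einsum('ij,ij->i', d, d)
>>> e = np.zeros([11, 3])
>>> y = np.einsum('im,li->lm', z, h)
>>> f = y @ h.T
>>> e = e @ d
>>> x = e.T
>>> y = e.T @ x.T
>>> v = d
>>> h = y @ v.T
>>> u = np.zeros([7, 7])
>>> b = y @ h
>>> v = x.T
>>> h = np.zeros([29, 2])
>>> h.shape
(29, 2)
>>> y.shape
(13, 13)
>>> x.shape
(13, 11)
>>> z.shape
(2, 2)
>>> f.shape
(7, 7)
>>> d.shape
(3, 13)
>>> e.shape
(11, 13)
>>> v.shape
(11, 13)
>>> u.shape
(7, 7)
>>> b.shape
(13, 3)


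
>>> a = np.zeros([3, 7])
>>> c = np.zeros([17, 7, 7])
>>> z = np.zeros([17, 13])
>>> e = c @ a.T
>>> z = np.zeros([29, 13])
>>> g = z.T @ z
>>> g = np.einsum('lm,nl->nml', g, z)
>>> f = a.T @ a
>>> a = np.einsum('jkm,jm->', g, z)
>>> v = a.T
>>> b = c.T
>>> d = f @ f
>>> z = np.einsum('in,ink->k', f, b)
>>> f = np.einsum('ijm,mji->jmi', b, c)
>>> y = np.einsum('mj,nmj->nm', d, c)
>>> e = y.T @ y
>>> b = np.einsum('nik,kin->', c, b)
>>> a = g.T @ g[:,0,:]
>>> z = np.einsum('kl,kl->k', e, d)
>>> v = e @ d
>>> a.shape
(13, 13, 13)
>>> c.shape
(17, 7, 7)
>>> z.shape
(7,)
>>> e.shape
(7, 7)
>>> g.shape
(29, 13, 13)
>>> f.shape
(7, 17, 7)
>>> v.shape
(7, 7)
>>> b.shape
()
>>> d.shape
(7, 7)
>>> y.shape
(17, 7)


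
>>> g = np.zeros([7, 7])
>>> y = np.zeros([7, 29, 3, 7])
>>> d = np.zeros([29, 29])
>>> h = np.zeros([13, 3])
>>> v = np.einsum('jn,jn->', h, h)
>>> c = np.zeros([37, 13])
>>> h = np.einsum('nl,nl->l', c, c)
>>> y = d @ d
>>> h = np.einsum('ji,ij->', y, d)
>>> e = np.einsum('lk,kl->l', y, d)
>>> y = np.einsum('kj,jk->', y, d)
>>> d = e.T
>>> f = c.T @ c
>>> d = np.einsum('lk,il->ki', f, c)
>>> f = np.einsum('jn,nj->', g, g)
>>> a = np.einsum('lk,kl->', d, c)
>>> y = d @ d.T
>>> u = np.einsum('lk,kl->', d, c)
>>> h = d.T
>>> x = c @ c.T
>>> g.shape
(7, 7)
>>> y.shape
(13, 13)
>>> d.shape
(13, 37)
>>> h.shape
(37, 13)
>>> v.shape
()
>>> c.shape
(37, 13)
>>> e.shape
(29,)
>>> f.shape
()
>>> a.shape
()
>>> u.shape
()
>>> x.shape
(37, 37)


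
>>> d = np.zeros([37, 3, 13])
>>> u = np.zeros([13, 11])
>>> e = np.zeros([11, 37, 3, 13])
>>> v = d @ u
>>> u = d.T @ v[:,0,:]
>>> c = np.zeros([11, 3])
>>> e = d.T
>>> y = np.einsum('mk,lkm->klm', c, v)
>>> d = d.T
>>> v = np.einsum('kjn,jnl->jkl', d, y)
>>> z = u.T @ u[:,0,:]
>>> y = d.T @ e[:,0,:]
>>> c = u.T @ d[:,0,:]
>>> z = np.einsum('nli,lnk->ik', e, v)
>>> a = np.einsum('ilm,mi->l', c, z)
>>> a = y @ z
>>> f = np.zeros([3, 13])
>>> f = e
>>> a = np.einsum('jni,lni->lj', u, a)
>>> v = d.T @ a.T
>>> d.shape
(13, 3, 37)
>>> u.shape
(13, 3, 11)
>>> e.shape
(13, 3, 37)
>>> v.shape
(37, 3, 37)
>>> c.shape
(11, 3, 37)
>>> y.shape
(37, 3, 37)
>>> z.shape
(37, 11)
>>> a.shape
(37, 13)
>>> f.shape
(13, 3, 37)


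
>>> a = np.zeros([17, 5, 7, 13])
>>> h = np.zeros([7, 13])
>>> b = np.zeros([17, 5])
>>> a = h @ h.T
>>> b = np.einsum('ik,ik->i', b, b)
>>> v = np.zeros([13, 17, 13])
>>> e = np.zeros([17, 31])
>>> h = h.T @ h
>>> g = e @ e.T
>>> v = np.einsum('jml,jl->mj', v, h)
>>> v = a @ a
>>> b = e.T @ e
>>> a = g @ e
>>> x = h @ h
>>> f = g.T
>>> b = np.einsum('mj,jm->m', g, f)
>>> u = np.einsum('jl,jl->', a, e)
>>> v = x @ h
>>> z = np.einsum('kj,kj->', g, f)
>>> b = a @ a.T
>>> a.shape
(17, 31)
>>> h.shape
(13, 13)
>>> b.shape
(17, 17)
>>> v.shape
(13, 13)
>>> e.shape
(17, 31)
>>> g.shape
(17, 17)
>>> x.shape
(13, 13)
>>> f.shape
(17, 17)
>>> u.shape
()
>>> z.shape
()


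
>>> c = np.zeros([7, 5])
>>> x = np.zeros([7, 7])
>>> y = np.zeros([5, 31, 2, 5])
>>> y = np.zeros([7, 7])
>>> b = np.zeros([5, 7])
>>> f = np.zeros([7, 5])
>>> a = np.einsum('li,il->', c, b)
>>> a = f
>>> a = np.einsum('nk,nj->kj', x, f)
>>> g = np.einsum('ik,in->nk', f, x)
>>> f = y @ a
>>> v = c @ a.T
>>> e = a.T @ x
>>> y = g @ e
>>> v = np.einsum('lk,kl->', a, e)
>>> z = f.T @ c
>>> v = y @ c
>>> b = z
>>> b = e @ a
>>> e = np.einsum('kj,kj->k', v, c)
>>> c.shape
(7, 5)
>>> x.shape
(7, 7)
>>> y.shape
(7, 7)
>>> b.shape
(5, 5)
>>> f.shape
(7, 5)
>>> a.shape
(7, 5)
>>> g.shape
(7, 5)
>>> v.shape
(7, 5)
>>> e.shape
(7,)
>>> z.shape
(5, 5)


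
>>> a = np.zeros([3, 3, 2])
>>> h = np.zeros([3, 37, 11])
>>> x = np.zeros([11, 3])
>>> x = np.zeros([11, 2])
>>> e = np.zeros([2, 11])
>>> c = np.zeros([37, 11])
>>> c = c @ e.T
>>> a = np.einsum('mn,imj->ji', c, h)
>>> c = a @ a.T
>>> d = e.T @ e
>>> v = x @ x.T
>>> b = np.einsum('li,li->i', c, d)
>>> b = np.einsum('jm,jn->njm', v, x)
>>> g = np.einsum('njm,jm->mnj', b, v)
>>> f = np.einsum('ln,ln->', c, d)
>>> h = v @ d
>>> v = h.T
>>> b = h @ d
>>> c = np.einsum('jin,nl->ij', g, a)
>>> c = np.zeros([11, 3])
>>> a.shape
(11, 3)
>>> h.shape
(11, 11)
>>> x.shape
(11, 2)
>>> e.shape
(2, 11)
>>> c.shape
(11, 3)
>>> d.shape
(11, 11)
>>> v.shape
(11, 11)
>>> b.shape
(11, 11)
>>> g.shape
(11, 2, 11)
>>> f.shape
()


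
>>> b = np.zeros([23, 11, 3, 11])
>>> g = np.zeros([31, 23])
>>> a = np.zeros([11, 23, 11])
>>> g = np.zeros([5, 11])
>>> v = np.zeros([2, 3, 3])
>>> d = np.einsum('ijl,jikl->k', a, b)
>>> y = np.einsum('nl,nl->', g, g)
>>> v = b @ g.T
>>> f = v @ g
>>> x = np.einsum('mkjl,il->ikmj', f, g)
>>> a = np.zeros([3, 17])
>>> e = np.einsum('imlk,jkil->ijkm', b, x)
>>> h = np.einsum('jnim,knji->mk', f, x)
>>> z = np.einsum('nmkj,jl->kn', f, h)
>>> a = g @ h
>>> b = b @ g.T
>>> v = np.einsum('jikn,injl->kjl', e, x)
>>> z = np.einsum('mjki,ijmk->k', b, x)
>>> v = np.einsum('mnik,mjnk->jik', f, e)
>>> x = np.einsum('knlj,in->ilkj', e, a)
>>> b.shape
(23, 11, 3, 5)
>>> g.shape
(5, 11)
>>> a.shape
(5, 5)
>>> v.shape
(5, 3, 11)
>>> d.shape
(3,)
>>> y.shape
()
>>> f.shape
(23, 11, 3, 11)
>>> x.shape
(5, 11, 23, 11)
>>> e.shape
(23, 5, 11, 11)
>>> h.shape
(11, 5)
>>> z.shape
(3,)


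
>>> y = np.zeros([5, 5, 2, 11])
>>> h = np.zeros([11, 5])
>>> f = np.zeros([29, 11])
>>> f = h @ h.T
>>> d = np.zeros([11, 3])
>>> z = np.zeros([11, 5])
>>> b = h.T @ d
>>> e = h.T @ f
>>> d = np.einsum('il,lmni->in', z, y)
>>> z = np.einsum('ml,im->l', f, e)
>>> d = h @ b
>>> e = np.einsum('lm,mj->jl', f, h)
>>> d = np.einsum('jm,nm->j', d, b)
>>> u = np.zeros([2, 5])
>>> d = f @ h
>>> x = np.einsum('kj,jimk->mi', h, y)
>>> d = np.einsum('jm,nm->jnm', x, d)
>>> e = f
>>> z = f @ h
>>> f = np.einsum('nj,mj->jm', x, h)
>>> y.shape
(5, 5, 2, 11)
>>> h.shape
(11, 5)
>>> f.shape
(5, 11)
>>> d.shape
(2, 11, 5)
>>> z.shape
(11, 5)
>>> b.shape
(5, 3)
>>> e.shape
(11, 11)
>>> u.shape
(2, 5)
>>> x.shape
(2, 5)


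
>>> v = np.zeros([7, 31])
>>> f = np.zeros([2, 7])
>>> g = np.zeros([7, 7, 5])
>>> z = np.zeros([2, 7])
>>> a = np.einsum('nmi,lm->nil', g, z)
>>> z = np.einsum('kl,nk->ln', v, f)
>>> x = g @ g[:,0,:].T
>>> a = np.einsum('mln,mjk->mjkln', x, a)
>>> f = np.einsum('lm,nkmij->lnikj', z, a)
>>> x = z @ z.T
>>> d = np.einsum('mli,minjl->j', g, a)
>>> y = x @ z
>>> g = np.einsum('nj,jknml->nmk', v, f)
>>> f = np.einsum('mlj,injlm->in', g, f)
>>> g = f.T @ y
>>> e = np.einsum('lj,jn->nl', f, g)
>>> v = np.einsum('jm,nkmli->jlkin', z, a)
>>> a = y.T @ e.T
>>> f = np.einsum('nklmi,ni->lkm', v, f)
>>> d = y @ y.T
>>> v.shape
(31, 7, 5, 7, 7)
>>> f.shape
(5, 7, 7)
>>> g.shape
(7, 2)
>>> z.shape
(31, 2)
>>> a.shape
(2, 2)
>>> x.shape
(31, 31)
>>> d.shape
(31, 31)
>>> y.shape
(31, 2)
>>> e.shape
(2, 31)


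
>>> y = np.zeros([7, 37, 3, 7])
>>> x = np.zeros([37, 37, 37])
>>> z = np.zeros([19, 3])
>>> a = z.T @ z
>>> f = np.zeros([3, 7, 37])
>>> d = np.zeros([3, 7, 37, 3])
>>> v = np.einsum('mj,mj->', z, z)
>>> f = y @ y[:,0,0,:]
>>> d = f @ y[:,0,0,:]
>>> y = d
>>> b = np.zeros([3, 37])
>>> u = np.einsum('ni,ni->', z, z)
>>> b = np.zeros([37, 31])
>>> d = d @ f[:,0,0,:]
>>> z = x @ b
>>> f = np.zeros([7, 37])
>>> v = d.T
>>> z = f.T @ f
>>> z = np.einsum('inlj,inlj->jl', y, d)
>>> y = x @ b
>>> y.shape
(37, 37, 31)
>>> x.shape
(37, 37, 37)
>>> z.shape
(7, 3)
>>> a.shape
(3, 3)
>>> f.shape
(7, 37)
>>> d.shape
(7, 37, 3, 7)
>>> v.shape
(7, 3, 37, 7)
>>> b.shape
(37, 31)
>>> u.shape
()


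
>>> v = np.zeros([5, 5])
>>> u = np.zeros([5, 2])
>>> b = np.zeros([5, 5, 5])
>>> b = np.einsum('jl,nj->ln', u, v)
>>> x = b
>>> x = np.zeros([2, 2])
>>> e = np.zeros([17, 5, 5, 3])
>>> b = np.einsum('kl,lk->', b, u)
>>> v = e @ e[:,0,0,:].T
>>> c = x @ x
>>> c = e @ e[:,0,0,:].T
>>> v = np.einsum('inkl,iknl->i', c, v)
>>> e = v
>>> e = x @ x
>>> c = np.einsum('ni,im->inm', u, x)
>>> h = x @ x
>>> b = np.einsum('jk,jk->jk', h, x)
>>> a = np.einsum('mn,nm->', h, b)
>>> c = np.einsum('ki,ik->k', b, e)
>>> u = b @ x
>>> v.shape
(17,)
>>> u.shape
(2, 2)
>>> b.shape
(2, 2)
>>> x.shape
(2, 2)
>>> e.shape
(2, 2)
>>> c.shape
(2,)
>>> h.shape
(2, 2)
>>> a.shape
()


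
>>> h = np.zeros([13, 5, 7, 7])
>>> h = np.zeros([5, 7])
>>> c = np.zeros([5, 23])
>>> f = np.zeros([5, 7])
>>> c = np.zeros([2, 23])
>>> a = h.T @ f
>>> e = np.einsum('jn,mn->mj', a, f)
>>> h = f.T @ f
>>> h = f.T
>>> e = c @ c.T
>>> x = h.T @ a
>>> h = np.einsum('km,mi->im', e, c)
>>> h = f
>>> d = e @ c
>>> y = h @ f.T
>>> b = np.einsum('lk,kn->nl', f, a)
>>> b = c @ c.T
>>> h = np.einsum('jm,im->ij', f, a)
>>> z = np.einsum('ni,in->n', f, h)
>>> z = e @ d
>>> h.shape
(7, 5)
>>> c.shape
(2, 23)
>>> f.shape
(5, 7)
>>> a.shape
(7, 7)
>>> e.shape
(2, 2)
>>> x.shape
(5, 7)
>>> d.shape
(2, 23)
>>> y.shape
(5, 5)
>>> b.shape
(2, 2)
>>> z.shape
(2, 23)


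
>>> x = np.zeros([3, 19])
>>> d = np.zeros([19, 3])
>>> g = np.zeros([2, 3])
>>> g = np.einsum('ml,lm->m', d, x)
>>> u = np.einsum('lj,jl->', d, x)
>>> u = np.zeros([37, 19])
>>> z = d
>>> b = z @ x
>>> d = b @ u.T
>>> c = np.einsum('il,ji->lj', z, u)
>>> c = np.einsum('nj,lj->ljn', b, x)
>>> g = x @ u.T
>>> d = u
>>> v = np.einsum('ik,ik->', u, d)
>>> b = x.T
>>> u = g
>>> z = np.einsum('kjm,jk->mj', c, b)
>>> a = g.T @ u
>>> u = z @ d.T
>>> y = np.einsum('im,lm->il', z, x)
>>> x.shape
(3, 19)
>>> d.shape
(37, 19)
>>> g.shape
(3, 37)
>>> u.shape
(19, 37)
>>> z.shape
(19, 19)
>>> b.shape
(19, 3)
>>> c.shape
(3, 19, 19)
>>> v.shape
()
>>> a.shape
(37, 37)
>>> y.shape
(19, 3)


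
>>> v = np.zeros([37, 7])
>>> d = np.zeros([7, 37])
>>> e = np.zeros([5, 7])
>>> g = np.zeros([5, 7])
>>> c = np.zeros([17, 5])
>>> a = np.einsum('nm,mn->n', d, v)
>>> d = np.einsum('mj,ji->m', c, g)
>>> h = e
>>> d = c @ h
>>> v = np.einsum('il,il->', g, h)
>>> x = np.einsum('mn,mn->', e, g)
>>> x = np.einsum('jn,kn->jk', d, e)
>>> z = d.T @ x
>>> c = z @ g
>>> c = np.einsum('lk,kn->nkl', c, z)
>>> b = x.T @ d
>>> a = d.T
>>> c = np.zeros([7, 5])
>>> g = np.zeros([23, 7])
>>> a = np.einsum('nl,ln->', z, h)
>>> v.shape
()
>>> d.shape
(17, 7)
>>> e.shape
(5, 7)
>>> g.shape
(23, 7)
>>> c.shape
(7, 5)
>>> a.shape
()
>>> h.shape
(5, 7)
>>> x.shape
(17, 5)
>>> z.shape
(7, 5)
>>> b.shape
(5, 7)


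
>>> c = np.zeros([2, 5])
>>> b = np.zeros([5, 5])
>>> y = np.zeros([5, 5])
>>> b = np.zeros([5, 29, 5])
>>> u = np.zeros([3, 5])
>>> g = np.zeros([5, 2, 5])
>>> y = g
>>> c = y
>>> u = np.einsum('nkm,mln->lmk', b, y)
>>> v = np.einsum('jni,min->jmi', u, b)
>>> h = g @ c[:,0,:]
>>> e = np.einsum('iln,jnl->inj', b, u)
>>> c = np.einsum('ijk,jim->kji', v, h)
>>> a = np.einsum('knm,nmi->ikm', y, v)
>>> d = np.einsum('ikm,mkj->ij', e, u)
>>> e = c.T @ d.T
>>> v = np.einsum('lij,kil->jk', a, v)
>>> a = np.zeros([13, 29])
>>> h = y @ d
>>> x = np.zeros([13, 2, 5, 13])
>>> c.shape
(29, 5, 2)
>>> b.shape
(5, 29, 5)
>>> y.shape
(5, 2, 5)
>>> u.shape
(2, 5, 29)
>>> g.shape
(5, 2, 5)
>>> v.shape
(5, 2)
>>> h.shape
(5, 2, 29)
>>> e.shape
(2, 5, 5)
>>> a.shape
(13, 29)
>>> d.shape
(5, 29)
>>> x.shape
(13, 2, 5, 13)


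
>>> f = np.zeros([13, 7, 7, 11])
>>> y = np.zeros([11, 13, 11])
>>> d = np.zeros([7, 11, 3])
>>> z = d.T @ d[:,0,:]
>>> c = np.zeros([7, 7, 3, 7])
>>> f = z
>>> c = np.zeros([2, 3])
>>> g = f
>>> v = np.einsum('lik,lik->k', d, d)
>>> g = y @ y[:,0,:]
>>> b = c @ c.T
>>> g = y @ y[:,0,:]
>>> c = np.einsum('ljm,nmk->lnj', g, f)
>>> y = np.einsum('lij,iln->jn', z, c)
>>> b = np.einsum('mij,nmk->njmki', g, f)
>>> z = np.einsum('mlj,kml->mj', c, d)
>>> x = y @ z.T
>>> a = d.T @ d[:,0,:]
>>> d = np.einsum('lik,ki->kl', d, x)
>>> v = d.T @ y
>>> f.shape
(3, 11, 3)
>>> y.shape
(3, 13)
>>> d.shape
(3, 7)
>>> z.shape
(11, 13)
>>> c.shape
(11, 3, 13)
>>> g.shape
(11, 13, 11)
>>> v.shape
(7, 13)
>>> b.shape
(3, 11, 11, 3, 13)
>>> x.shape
(3, 11)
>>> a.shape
(3, 11, 3)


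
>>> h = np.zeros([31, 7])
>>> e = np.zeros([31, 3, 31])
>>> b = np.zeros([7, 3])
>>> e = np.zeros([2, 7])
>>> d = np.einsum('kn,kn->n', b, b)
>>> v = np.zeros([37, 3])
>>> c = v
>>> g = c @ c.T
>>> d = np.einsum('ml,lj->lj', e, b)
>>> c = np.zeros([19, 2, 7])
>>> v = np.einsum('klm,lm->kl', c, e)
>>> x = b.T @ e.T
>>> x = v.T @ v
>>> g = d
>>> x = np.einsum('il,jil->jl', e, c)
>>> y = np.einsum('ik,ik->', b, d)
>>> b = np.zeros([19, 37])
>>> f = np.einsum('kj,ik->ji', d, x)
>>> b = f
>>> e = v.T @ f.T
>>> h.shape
(31, 7)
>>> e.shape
(2, 3)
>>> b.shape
(3, 19)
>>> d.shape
(7, 3)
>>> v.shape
(19, 2)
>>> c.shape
(19, 2, 7)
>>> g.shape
(7, 3)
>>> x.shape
(19, 7)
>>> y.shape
()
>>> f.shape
(3, 19)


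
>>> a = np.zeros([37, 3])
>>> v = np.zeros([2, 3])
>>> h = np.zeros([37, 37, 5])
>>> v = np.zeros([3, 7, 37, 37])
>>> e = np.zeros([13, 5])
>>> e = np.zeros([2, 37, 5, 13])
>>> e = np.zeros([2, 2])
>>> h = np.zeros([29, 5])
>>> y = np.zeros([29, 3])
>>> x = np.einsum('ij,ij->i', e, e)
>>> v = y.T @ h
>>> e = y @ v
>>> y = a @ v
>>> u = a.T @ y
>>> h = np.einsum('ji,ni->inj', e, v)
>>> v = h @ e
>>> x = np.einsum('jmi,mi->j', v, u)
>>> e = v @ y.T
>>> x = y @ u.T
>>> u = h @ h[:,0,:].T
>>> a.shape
(37, 3)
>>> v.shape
(5, 3, 5)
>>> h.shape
(5, 3, 29)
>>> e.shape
(5, 3, 37)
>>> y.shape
(37, 5)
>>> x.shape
(37, 3)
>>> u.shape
(5, 3, 5)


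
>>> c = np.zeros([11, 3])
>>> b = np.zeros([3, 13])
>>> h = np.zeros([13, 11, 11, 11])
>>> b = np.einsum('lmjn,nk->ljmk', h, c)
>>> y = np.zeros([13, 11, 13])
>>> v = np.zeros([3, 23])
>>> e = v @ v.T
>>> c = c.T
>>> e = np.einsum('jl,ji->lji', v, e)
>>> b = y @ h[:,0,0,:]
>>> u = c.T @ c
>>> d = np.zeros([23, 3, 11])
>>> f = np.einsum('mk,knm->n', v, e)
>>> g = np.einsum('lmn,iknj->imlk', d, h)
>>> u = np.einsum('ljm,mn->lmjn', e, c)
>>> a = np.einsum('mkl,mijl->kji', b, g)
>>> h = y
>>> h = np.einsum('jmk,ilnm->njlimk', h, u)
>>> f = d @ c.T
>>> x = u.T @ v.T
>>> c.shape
(3, 11)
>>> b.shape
(13, 11, 11)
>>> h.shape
(3, 13, 3, 23, 11, 13)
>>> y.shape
(13, 11, 13)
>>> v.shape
(3, 23)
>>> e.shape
(23, 3, 3)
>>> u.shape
(23, 3, 3, 11)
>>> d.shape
(23, 3, 11)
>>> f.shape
(23, 3, 3)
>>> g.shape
(13, 3, 23, 11)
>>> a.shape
(11, 23, 3)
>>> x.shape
(11, 3, 3, 3)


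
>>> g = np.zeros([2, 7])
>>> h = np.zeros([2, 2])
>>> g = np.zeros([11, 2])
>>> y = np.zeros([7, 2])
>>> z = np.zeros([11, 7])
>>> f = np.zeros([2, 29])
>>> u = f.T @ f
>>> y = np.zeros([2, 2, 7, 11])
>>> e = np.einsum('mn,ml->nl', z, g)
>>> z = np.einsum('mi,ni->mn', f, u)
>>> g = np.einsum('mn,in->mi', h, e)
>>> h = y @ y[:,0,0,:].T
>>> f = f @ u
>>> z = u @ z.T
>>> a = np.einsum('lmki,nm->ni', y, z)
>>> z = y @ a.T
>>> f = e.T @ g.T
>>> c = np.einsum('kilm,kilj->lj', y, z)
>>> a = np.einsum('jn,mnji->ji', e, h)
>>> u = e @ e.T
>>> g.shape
(2, 7)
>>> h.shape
(2, 2, 7, 2)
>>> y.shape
(2, 2, 7, 11)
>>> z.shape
(2, 2, 7, 29)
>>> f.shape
(2, 2)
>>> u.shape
(7, 7)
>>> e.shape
(7, 2)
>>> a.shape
(7, 2)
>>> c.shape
(7, 29)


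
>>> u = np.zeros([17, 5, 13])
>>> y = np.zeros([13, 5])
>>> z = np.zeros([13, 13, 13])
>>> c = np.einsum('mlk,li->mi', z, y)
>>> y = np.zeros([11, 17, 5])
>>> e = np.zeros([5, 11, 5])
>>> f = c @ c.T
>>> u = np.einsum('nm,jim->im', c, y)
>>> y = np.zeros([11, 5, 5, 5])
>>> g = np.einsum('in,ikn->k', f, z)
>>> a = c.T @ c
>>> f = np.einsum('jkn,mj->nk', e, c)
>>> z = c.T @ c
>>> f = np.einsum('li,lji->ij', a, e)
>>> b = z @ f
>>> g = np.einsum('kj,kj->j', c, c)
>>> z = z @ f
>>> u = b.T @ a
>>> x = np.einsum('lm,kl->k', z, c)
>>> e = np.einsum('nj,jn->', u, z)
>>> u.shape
(11, 5)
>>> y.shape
(11, 5, 5, 5)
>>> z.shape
(5, 11)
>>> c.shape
(13, 5)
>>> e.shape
()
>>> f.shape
(5, 11)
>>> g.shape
(5,)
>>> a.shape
(5, 5)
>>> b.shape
(5, 11)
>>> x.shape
(13,)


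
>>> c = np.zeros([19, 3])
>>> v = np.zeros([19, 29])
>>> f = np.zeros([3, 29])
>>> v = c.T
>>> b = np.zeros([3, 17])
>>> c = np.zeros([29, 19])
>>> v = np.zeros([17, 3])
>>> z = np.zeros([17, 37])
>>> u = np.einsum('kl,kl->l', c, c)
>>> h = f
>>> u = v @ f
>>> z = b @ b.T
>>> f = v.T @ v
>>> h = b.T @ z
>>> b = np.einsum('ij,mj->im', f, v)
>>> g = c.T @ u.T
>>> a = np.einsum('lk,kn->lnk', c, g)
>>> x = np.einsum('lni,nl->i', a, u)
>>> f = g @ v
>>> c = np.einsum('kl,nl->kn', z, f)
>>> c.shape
(3, 19)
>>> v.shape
(17, 3)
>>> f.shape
(19, 3)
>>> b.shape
(3, 17)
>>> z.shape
(3, 3)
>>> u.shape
(17, 29)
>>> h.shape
(17, 3)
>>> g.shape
(19, 17)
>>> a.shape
(29, 17, 19)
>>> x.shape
(19,)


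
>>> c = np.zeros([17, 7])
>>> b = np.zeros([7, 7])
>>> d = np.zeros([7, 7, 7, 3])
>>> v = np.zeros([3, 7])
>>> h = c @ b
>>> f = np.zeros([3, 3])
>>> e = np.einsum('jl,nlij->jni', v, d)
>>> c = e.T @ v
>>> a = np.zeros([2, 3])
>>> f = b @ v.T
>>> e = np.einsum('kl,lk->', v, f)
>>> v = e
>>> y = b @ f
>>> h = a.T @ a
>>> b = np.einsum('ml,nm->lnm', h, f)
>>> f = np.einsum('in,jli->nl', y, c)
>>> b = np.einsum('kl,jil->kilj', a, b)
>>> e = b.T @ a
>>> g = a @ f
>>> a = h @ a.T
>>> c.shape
(7, 7, 7)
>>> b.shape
(2, 7, 3, 3)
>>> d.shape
(7, 7, 7, 3)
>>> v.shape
()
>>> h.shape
(3, 3)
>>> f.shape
(3, 7)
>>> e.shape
(3, 3, 7, 3)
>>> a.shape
(3, 2)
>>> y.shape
(7, 3)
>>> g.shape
(2, 7)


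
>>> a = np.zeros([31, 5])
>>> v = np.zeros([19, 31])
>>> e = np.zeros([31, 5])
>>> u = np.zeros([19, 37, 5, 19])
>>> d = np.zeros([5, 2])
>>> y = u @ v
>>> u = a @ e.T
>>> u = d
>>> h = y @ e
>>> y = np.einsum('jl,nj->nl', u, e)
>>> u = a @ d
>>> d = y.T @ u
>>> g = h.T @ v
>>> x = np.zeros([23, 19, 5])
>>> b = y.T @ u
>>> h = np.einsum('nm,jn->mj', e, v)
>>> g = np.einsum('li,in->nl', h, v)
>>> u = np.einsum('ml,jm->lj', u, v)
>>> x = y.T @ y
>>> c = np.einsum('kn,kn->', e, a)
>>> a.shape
(31, 5)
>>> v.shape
(19, 31)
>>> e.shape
(31, 5)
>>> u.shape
(2, 19)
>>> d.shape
(2, 2)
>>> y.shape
(31, 2)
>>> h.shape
(5, 19)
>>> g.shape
(31, 5)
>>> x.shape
(2, 2)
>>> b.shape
(2, 2)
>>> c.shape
()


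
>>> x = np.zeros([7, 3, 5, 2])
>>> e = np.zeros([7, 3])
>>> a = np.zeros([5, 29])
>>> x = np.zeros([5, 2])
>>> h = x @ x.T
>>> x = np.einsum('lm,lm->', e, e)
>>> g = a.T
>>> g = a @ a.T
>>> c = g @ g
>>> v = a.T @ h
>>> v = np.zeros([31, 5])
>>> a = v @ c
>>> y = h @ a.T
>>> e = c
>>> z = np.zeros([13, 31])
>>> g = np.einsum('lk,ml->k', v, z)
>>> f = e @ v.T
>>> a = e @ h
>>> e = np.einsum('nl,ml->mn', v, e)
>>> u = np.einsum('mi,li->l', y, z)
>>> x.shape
()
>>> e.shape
(5, 31)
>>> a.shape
(5, 5)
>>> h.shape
(5, 5)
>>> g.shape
(5,)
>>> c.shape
(5, 5)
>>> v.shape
(31, 5)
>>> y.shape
(5, 31)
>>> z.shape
(13, 31)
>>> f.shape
(5, 31)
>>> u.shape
(13,)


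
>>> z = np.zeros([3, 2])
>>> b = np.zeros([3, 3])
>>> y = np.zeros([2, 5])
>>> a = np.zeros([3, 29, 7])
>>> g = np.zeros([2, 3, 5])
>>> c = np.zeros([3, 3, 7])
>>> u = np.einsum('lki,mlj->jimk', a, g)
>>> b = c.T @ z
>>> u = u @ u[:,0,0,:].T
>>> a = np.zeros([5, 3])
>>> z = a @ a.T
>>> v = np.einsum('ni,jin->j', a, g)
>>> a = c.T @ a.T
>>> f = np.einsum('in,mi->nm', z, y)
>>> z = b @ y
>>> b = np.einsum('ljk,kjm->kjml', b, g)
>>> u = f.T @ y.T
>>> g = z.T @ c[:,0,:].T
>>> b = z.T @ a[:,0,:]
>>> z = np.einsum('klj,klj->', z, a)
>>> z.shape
()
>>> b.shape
(5, 3, 5)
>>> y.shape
(2, 5)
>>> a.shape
(7, 3, 5)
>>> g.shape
(5, 3, 3)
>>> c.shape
(3, 3, 7)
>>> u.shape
(2, 2)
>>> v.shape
(2,)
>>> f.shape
(5, 2)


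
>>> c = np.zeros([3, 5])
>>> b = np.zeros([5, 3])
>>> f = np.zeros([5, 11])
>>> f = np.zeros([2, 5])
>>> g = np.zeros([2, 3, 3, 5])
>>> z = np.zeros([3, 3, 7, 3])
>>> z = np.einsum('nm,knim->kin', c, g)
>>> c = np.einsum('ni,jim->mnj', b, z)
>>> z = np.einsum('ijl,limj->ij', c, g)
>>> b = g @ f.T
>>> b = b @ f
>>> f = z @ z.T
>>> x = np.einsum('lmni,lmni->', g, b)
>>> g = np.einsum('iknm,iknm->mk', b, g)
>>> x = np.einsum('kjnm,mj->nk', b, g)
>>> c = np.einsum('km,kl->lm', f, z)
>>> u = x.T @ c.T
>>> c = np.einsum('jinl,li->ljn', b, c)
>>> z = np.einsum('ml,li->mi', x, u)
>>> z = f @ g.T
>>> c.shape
(5, 2, 3)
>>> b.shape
(2, 3, 3, 5)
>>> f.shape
(3, 3)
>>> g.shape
(5, 3)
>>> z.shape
(3, 5)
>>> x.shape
(3, 2)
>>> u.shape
(2, 5)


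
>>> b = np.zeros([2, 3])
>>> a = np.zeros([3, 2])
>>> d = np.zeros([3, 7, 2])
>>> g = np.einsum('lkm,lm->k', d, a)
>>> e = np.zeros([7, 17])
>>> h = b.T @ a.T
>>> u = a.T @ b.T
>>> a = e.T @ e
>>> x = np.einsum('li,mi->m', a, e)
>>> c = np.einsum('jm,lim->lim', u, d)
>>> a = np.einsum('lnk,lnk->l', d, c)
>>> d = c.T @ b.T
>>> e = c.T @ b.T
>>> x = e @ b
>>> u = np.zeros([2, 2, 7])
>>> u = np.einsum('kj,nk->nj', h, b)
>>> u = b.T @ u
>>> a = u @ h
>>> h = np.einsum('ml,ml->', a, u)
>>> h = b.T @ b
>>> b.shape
(2, 3)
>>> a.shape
(3, 3)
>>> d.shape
(2, 7, 2)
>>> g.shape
(7,)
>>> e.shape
(2, 7, 2)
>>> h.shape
(3, 3)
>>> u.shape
(3, 3)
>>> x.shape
(2, 7, 3)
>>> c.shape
(3, 7, 2)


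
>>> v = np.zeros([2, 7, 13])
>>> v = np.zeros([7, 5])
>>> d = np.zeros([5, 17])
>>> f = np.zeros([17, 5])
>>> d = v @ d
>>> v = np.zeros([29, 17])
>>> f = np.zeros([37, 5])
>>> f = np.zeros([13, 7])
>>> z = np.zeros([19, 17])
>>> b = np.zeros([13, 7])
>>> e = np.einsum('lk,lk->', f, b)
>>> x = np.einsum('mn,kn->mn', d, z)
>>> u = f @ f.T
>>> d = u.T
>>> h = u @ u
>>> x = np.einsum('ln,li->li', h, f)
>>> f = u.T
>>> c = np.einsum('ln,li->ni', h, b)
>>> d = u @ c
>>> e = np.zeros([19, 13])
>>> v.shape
(29, 17)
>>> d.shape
(13, 7)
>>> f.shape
(13, 13)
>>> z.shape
(19, 17)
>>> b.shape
(13, 7)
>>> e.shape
(19, 13)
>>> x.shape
(13, 7)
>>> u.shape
(13, 13)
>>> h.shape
(13, 13)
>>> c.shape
(13, 7)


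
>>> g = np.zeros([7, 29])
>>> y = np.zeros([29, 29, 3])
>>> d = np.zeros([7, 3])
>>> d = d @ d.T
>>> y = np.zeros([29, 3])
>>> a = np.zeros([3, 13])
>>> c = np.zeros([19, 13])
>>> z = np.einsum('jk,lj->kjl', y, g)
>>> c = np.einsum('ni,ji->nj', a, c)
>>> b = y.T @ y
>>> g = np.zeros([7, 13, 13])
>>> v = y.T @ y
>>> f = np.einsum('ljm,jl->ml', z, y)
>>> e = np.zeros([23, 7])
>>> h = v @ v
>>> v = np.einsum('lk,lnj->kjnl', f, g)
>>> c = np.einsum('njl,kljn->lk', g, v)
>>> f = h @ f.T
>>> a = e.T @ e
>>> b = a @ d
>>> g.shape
(7, 13, 13)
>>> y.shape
(29, 3)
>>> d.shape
(7, 7)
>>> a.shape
(7, 7)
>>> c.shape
(13, 3)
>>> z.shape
(3, 29, 7)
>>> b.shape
(7, 7)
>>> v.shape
(3, 13, 13, 7)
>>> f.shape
(3, 7)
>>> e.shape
(23, 7)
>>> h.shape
(3, 3)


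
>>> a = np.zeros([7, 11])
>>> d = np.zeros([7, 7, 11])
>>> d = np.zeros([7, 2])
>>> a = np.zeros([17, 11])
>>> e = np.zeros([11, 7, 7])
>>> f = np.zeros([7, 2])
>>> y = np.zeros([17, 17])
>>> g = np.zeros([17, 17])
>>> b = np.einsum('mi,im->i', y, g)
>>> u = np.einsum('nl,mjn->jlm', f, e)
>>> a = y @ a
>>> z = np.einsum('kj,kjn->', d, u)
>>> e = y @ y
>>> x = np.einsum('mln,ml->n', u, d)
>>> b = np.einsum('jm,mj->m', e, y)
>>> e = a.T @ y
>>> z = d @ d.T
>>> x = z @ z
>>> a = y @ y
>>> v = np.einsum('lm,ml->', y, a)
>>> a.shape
(17, 17)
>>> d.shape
(7, 2)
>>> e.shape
(11, 17)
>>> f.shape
(7, 2)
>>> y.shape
(17, 17)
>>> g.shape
(17, 17)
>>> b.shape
(17,)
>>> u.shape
(7, 2, 11)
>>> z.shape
(7, 7)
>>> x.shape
(7, 7)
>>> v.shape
()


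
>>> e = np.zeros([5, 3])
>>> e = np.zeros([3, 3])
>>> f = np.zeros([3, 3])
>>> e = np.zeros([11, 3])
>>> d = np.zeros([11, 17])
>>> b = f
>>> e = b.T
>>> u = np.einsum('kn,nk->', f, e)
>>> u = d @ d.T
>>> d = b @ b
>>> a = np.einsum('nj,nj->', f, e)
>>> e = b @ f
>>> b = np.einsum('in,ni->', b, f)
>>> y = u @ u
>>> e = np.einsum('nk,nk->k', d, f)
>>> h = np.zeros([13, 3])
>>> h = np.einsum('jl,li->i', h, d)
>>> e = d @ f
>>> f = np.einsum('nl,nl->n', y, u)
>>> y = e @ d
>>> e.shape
(3, 3)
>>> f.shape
(11,)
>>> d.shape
(3, 3)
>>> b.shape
()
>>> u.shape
(11, 11)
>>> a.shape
()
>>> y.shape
(3, 3)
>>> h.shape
(3,)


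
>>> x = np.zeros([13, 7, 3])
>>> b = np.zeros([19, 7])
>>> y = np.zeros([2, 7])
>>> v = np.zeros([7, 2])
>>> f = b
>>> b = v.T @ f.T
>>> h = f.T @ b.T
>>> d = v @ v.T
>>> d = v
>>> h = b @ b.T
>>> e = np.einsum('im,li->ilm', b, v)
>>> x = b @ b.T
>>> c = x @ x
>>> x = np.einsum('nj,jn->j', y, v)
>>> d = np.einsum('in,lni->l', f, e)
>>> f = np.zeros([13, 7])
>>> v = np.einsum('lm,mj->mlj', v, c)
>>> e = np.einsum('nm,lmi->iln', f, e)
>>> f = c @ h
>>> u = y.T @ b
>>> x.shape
(7,)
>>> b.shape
(2, 19)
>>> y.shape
(2, 7)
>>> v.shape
(2, 7, 2)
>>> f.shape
(2, 2)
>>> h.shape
(2, 2)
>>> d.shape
(2,)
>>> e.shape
(19, 2, 13)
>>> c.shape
(2, 2)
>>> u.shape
(7, 19)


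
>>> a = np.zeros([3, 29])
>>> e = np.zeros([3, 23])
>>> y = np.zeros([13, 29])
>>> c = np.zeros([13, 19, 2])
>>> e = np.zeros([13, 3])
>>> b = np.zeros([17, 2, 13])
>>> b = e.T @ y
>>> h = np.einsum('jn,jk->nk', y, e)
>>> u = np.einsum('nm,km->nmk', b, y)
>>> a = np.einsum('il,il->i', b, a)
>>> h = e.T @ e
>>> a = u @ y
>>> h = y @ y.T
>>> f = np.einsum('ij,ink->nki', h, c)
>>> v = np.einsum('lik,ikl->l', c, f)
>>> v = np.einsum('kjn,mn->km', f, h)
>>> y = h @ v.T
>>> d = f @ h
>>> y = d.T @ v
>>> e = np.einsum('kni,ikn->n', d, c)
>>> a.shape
(3, 29, 29)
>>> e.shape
(2,)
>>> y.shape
(13, 2, 13)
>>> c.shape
(13, 19, 2)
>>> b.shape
(3, 29)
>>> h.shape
(13, 13)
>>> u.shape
(3, 29, 13)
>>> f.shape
(19, 2, 13)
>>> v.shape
(19, 13)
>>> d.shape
(19, 2, 13)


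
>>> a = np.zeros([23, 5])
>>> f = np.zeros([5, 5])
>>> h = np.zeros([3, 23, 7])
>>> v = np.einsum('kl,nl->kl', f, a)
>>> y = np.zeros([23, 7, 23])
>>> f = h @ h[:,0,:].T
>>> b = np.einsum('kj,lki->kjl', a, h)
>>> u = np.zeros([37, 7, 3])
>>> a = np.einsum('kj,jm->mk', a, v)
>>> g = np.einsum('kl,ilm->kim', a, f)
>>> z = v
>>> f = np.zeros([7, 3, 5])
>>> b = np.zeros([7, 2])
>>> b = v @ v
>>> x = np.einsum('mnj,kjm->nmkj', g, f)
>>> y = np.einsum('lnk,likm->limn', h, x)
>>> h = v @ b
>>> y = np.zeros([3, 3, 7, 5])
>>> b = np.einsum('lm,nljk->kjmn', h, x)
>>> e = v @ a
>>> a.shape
(5, 23)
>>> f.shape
(7, 3, 5)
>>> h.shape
(5, 5)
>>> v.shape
(5, 5)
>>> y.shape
(3, 3, 7, 5)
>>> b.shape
(3, 7, 5, 3)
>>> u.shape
(37, 7, 3)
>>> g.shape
(5, 3, 3)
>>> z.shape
(5, 5)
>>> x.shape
(3, 5, 7, 3)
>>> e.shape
(5, 23)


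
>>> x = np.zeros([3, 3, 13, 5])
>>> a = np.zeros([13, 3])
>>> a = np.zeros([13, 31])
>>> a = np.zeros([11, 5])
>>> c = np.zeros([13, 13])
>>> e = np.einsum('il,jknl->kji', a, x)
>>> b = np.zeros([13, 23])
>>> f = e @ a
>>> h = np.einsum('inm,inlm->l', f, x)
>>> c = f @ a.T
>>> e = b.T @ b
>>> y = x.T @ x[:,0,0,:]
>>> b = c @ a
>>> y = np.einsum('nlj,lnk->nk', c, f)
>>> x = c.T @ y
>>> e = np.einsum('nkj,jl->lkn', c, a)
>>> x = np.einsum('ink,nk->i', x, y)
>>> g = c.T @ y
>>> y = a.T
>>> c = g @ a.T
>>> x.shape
(11,)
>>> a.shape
(11, 5)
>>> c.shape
(11, 3, 11)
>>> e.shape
(5, 3, 3)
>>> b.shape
(3, 3, 5)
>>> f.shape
(3, 3, 5)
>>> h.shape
(13,)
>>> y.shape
(5, 11)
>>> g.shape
(11, 3, 5)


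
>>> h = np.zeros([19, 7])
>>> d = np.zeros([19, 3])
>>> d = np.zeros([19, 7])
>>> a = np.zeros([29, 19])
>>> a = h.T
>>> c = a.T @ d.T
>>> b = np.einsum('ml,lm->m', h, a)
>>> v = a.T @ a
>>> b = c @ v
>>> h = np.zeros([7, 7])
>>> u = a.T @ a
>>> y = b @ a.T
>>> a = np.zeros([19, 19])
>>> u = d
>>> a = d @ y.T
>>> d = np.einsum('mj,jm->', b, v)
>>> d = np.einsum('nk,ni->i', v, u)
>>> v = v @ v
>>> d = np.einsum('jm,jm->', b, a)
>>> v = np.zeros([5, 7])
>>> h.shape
(7, 7)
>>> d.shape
()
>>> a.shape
(19, 19)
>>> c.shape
(19, 19)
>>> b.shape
(19, 19)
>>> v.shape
(5, 7)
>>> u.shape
(19, 7)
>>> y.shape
(19, 7)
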